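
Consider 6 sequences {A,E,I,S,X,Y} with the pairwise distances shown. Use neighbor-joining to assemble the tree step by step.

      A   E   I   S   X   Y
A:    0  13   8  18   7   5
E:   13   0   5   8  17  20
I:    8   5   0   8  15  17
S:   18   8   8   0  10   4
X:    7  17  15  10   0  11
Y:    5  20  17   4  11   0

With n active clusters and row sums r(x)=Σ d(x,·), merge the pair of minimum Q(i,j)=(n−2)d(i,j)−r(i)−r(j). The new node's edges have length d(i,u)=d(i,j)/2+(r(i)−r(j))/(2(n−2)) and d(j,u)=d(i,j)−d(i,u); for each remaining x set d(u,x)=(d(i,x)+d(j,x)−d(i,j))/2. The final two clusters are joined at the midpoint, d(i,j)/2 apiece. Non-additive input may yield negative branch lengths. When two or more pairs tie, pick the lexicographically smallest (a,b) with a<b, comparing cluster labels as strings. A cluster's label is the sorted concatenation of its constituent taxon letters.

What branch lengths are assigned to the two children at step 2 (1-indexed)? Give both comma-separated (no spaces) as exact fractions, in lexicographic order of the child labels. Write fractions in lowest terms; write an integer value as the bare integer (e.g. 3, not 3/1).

1. join E+I (d=5, Q=-96) ⇒ EI; edges |E|=15/4, |I|=5/4
  updated: d(A,EI)=8, d(EI,S)=11/2, d(EI,X)=27/2, d(EI,Y)=16
2. join EI+S (d=11/2, Q=-64) ⇒ EIS; edges |EI|=11/3, |S|=11/6
  updated: d(A,EIS)=41/4, d(EIS,X)=9, d(EIS,Y)=29/4
3. join A+Y (d=5, Q=-71/2) ⇒ AY; edges |A|=9/4, |Y|=11/4
  updated: d(AY,EIS)=25/4, d(AY,X)=13/2
4. join AY+EIS (d=25/4, Q=-87/4) ⇒ AEISY; edges |AY|=15/8, |EIS|=35/8
  updated: d(AEISY,X)=37/8
5. join AEISY+X (d=37/8) ⇒ AEISXY; edges |AEISY|=37/16, |X|=37/16
final tree: (((A:9/4,Y:11/4):15/8,((E:15/4,I:5/4):11/3,S:11/6):35/8):37/16,X:37/16)
total length: 211/8

11/3,11/6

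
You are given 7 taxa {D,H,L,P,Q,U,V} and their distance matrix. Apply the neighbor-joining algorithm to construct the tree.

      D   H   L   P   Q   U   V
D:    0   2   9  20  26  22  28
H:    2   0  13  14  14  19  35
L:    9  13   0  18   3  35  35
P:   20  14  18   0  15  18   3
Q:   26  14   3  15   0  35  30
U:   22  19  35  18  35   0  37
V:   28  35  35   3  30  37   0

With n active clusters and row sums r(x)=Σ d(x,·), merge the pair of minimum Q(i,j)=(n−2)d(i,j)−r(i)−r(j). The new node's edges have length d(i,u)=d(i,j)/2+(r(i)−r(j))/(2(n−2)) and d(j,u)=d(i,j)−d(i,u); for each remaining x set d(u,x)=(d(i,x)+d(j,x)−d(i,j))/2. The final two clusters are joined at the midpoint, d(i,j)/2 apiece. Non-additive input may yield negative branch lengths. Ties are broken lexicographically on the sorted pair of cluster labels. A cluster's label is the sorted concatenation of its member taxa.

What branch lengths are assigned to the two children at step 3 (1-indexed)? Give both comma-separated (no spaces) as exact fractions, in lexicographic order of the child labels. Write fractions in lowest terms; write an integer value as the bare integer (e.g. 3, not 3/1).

1. join P+V (d=3, Q=-241) ⇒ PV; edges |P|=-13/2, |V|=19/2
  updated: d(D,PV)=45/2, d(H,PV)=23, d(L,PV)=25, d(PV,Q)=21, d(PV,U)=26
2. join L+Q (d=3, Q=-172) ⇒ LQ; edges |L|=-1/4, |Q|=13/4
  updated: d(D,LQ)=16, d(H,LQ)=12, d(LQ,PV)=43/2, d(LQ,U)=67/2
3. join PV+U (d=26, Q=-231/2) ⇒ PUV; edges |PV|=47/4, |U|=57/4
  updated: d(D,PUV)=37/4, d(H,PUV)=8, d(LQ,PUV)=29/2
4. join D+H (d=2, Q=-181/4) ⇒ DH; edges |D|=37/16, |H|=-5/16
  updated: d(DH,LQ)=13, d(DH,PUV)=61/8
5. join DH+LQ (d=13, Q=-281/8) ⇒ DHLQ; edges |DH|=49/16, |LQ|=159/16
  updated: d(DHLQ,PUV)=73/16
6. join DHLQ+PUV (d=73/16) ⇒ DHLPQUV; edges |DHLQ|=73/32, |PUV|=73/32
final tree: (((D:37/16,H:-5/16):49/16,(L:-1/4,Q:13/4):159/16):73/32,((P:-13/2,V:19/2):47/4,U:57/4):73/32)
total length: 825/16

47/4,57/4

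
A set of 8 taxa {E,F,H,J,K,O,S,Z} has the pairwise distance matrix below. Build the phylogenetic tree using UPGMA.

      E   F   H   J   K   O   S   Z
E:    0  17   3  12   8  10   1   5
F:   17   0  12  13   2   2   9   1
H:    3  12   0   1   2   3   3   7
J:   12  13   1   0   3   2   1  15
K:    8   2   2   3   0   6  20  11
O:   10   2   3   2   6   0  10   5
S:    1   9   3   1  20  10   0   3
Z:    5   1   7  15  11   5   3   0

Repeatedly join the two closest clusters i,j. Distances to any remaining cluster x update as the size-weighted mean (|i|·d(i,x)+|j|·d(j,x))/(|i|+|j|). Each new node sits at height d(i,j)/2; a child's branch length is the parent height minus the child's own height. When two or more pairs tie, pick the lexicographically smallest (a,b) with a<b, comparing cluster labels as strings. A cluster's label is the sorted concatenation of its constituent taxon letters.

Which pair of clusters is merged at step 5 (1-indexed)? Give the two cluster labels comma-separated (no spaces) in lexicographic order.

FZ,O

step 1: merge (E,S) at d=1; branch lengths E→1/2, S→1/2; new cluster ES
  updated: d(ES,F)=13, d(ES,H)=3, d(ES,J)=13/2, d(ES,K)=14, d(ES,O)=10, d(ES,Z)=4
step 2: merge (F,Z) at d=1; branch lengths F→1/2, Z→1/2; new cluster FZ
  updated: d(ES,FZ)=17/2, d(FZ,H)=19/2, d(FZ,J)=14, d(FZ,K)=13/2, d(FZ,O)=7/2
step 3: merge (H,J) at d=1; branch lengths H→1/2, J→1/2; new cluster HJ
  updated: d(ES,HJ)=19/4, d(FZ,HJ)=47/4, d(HJ,K)=5/2, d(HJ,O)=5/2
step 4: merge (HJ,K) at d=5/2; branch lengths HJ→3/4, K→5/4; new cluster HJK
  updated: d(ES,HJK)=47/6, d(FZ,HJK)=10, d(HJK,O)=11/3
step 5: merge (FZ,O) at d=7/2; branch lengths FZ→5/4, O→7/4; new cluster FOZ
  updated: d(ES,FOZ)=9, d(FOZ,HJK)=71/9
step 6: merge (ES,HJK) at d=47/6; branch lengths ES→41/12, HJK→8/3; new cluster EHJKS
  updated: d(EHJKS,FOZ)=25/3
step 7: merge (EHJKS,FOZ) at d=25/3; branch lengths EHJKS→1/4, FOZ→29/12; new cluster EFHJKOSZ
final tree: (((E:1/2,S:1/2):41/12,((H:1/2,J:1/2):3/4,K:5/4):8/3):1/4,((F:1/2,Z:1/2):5/4,O:7/4):29/12)
total length: 67/4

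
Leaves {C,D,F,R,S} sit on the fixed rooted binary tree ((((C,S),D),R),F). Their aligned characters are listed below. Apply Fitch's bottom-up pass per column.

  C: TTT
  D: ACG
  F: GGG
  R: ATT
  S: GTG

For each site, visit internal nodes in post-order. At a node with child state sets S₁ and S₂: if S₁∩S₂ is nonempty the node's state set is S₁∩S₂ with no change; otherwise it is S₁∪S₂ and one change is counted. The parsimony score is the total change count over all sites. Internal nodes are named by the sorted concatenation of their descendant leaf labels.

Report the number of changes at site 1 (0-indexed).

CS@0: {T} ∪ {G} = {G,T} (union, +1)
CDS@0: {G,T} ∪ {A} = {A,G,T} (union, +1)
CDRS@0: {A,G,T} ∩ {A} = {A} (intersection, +0)
CDFRS@0: {A} ∪ {G} = {A,G} (union, +1)
CS@1: {T} ∩ {T} = {T} (intersection, +0)
CDS@1: {T} ∪ {C} = {C,T} (union, +1)
CDRS@1: {C,T} ∩ {T} = {T} (intersection, +0)
CDFRS@1: {T} ∪ {G} = {G,T} (union, +1)
CS@2: {T} ∪ {G} = {G,T} (union, +1)
CDS@2: {G,T} ∩ {G} = {G} (intersection, +0)
CDRS@2: {G} ∪ {T} = {G,T} (union, +1)
CDFRS@2: {G,T} ∩ {G} = {G} (intersection, +0)
per-site changes: [3, 2, 2]; total = 7

2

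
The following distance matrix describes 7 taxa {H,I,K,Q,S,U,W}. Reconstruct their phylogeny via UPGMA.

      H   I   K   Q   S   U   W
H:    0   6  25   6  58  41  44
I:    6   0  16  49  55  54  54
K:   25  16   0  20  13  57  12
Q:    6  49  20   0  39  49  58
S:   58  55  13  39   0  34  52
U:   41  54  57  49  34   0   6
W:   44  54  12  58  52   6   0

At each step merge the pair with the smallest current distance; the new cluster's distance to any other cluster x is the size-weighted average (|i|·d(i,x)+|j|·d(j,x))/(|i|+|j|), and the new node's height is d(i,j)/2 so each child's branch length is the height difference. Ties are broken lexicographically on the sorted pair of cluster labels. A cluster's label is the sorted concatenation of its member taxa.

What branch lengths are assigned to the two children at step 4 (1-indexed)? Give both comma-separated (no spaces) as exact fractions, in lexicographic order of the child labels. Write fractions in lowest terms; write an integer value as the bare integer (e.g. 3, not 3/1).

iteration 1: select H,I (d=6); attach at lengths (3, 3); label the merged cluster HI
  updated: d(HI,K)=41/2, d(HI,Q)=55/2, d(HI,S)=113/2, d(HI,U)=95/2, d(HI,W)=49
iteration 2: select U,W (d=6); attach at lengths (3, 3); label the merged cluster UW
  updated: d(HI,UW)=193/4, d(K,UW)=69/2, d(Q,UW)=107/2, d(S,UW)=43
iteration 3: select K,S (d=13); attach at lengths (13/2, 13/2); label the merged cluster KS
  updated: d(HI,KS)=77/2, d(KS,Q)=59/2, d(KS,UW)=155/4
iteration 4: select HI,Q (d=55/2); attach at lengths (43/4, 55/4); label the merged cluster HIQ
  updated: d(HIQ,KS)=71/2, d(HIQ,UW)=50
iteration 5: select HIQ,KS (d=71/2); attach at lengths (4, 45/4); label the merged cluster HIKQS
  updated: d(HIKQS,UW)=91/2
iteration 6: select HIKQS,UW (d=91/2); attach at lengths (5, 79/4); label the merged cluster HIKQSUW
final tree: ((((H:3,I:3):43/4,Q:55/4):4,(K:13/2,S:13/2):45/4):5,(U:3,W:3):79/4)
total length: 179/2

43/4,55/4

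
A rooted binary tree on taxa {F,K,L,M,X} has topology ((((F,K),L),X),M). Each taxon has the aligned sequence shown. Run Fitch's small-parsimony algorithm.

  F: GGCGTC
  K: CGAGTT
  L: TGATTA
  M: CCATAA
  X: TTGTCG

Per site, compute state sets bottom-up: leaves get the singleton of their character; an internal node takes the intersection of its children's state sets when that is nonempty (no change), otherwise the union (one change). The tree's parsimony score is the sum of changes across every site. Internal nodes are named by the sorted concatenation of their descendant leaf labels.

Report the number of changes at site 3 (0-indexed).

[col 0] FK: children F:{G}, K:{C} ∪→ {C,G}; cost 1
[col 0] FKL: children FK:{C,G}, L:{T} ∪→ {C,G,T}; cost 1
[col 0] FKLX: children FKL:{C,G,T}, X:{T} ∩→ {T}; cost 0
[col 0] FKLMX: children FKLX:{T}, M:{C} ∪→ {C,T}; cost 1
[col 1] FK: children F:{G}, K:{G} ∩→ {G}; cost 0
[col 1] FKL: children FK:{G}, L:{G} ∩→ {G}; cost 0
[col 1] FKLX: children FKL:{G}, X:{T} ∪→ {G,T}; cost 1
[col 1] FKLMX: children FKLX:{G,T}, M:{C} ∪→ {C,G,T}; cost 1
[col 2] FK: children F:{C}, K:{A} ∪→ {A,C}; cost 1
[col 2] FKL: children FK:{A,C}, L:{A} ∩→ {A}; cost 0
[col 2] FKLX: children FKL:{A}, X:{G} ∪→ {A,G}; cost 1
[col 2] FKLMX: children FKLX:{A,G}, M:{A} ∩→ {A}; cost 0
[col 3] FK: children F:{G}, K:{G} ∩→ {G}; cost 0
[col 3] FKL: children FK:{G}, L:{T} ∪→ {G,T}; cost 1
[col 3] FKLX: children FKL:{G,T}, X:{T} ∩→ {T}; cost 0
[col 3] FKLMX: children FKLX:{T}, M:{T} ∩→ {T}; cost 0
[col 4] FK: children F:{T}, K:{T} ∩→ {T}; cost 0
[col 4] FKL: children FK:{T}, L:{T} ∩→ {T}; cost 0
[col 4] FKLX: children FKL:{T}, X:{C} ∪→ {C,T}; cost 1
[col 4] FKLMX: children FKLX:{C,T}, M:{A} ∪→ {A,C,T}; cost 1
[col 5] FK: children F:{C}, K:{T} ∪→ {C,T}; cost 1
[col 5] FKL: children FK:{C,T}, L:{A} ∪→ {A,C,T}; cost 1
[col 5] FKLX: children FKL:{A,C,T}, X:{G} ∪→ {A,C,G,T}; cost 1
[col 5] FKLMX: children FKLX:{A,C,G,T}, M:{A} ∩→ {A}; cost 0
per-site changes: [3, 2, 2, 1, 2, 3]; total = 13

1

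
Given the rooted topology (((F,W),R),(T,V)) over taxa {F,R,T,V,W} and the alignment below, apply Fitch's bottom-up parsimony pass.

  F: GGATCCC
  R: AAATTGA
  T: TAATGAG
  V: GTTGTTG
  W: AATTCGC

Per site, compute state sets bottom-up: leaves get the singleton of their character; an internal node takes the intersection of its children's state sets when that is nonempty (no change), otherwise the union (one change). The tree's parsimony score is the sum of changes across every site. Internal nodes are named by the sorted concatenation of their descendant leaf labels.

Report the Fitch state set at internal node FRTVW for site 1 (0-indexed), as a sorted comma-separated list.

FW@0: {G} ∪ {A} = {A,G} (union, +1)
FRW@0: {A,G} ∩ {A} = {A} (intersection, +0)
TV@0: {T} ∪ {G} = {G,T} (union, +1)
FRTVW@0: {A} ∪ {G,T} = {A,G,T} (union, +1)
FW@1: {G} ∪ {A} = {A,G} (union, +1)
FRW@1: {A,G} ∩ {A} = {A} (intersection, +0)
TV@1: {A} ∪ {T} = {A,T} (union, +1)
FRTVW@1: {A} ∩ {A,T} = {A} (intersection, +0)
FW@2: {A} ∪ {T} = {A,T} (union, +1)
FRW@2: {A,T} ∩ {A} = {A} (intersection, +0)
TV@2: {A} ∪ {T} = {A,T} (union, +1)
FRTVW@2: {A} ∩ {A,T} = {A} (intersection, +0)
FW@3: {T} ∩ {T} = {T} (intersection, +0)
FRW@3: {T} ∩ {T} = {T} (intersection, +0)
TV@3: {T} ∪ {G} = {G,T} (union, +1)
FRTVW@3: {T} ∩ {G,T} = {T} (intersection, +0)
FW@4: {C} ∩ {C} = {C} (intersection, +0)
FRW@4: {C} ∪ {T} = {C,T} (union, +1)
TV@4: {G} ∪ {T} = {G,T} (union, +1)
FRTVW@4: {C,T} ∩ {G,T} = {T} (intersection, +0)
FW@5: {C} ∪ {G} = {C,G} (union, +1)
FRW@5: {C,G} ∩ {G} = {G} (intersection, +0)
TV@5: {A} ∪ {T} = {A,T} (union, +1)
FRTVW@5: {G} ∪ {A,T} = {A,G,T} (union, +1)
FW@6: {C} ∩ {C} = {C} (intersection, +0)
FRW@6: {C} ∪ {A} = {A,C} (union, +1)
TV@6: {G} ∩ {G} = {G} (intersection, +0)
FRTVW@6: {A,C} ∪ {G} = {A,C,G} (union, +1)
per-site changes: [3, 2, 2, 1, 2, 3, 2]; total = 15

A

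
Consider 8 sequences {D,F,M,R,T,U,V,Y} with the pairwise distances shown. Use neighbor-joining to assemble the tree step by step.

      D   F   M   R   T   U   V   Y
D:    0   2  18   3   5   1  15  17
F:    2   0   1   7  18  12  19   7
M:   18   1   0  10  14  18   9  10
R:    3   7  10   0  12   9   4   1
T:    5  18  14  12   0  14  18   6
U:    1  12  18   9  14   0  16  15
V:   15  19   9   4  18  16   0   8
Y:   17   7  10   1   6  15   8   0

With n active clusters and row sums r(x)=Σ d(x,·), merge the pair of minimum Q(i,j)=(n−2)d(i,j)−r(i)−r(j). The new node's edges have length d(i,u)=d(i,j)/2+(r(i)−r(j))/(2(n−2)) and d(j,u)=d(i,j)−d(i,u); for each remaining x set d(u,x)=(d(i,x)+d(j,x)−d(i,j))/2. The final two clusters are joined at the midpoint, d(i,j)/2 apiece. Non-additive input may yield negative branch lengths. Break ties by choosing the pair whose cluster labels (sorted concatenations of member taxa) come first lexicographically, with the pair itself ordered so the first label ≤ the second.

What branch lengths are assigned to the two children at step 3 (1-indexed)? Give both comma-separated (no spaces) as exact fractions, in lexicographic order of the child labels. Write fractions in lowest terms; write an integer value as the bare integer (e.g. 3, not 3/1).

4,5

1. join D+U (d=1, Q=-140) ⇒ DU; edges |D|=-3/2, |U|=5/2
  updated: d(DU,F)=13/2, d(DU,M)=35/2, d(DU,R)=11/2, d(DU,T)=9, d(DU,V)=15, d(DU,Y)=31/2
2. join F+M (d=1, Q=-115) ⇒ FM; edges |F|=1/5, |M|=4/5
  updated: d(DU,FM)=23/2, d(FM,R)=8, d(FM,T)=31/2, d(FM,V)=27/2, d(FM,Y)=8
3. join DU+T (d=9, Q=-81) ⇒ DTU; edges |DU|=4, |T|=5
  updated: d(DTU,FM)=9, d(DTU,R)=17/4, d(DTU,V)=12, d(DTU,Y)=25/4
4. join DTU+FM (d=9, Q=-43) ⇒ DFMTU; edges |DTU|=10/3, |FM|=17/3
  updated: d(DFMTU,R)=13/8, d(DFMTU,V)=33/4, d(DFMTU,Y)=21/8
5. join DFMTU+Y (d=21/8, Q=-151/8) ⇒ DFMTUY; edges |DFMTU|=49/32, |Y|=35/32
  updated: d(DFMTUY,R)=0, d(DFMTUY,V)=109/16
6. join DFMTUY+R (d=0, Q=-173/16) ⇒ DFMRTUY; edges |DFMTUY|=45/32, |R|=-45/32
  updated: d(DFMRTUY,V)=173/32
7. join DFMRTUY+V (d=173/32) ⇒ DFMRTUVY; edges |DFMRTUY|=173/64, |V|=173/64
final tree: ((((((D:-3/2,U:5/2):4,T:5):10/3,(F:1/5,M:4/5):17/3):49/32,Y:35/32):45/32,R:-45/32):173/64,V:173/64)
total length: 897/32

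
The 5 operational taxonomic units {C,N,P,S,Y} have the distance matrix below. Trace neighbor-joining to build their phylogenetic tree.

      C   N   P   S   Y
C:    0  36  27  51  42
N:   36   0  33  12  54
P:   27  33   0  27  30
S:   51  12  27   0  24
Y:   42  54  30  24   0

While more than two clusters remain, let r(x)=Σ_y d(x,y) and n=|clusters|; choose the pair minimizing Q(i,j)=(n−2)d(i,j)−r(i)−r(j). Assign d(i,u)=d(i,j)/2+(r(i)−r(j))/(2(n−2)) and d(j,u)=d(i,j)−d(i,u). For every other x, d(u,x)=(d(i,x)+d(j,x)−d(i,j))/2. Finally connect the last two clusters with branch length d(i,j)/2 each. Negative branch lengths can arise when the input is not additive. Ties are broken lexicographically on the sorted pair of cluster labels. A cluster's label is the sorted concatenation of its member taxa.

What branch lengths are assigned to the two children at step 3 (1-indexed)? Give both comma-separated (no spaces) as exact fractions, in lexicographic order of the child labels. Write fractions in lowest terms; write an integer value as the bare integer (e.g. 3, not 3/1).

step 1: merge (N,S) at d=12, Q=-213; branch lengths N→19/2, S→5/2; new cluster NS
  updated: d(C,NS)=75/2, d(NS,P)=24, d(NS,Y)=33
step 2: merge (C,P) at d=27, Q=-267/2; branch lengths C→159/8, P→57/8; new cluster CP
  updated: d(CP,NS)=69/4, d(CP,Y)=45/2
step 3: merge (CP,NS) at d=69/4, Q=-291/4; branch lengths CP→27/8, NS→111/8; new cluster CNPS
  updated: d(CNPS,Y)=153/8
step 4: merge (CNPS,Y) at d=153/8; branch lengths CNPS→153/16, Y→153/16; new cluster CNPSY
final tree: (((C:159/8,P:57/8):27/8,(N:19/2,S:5/2):111/8):153/16,Y:153/16)
total length: 603/8

27/8,111/8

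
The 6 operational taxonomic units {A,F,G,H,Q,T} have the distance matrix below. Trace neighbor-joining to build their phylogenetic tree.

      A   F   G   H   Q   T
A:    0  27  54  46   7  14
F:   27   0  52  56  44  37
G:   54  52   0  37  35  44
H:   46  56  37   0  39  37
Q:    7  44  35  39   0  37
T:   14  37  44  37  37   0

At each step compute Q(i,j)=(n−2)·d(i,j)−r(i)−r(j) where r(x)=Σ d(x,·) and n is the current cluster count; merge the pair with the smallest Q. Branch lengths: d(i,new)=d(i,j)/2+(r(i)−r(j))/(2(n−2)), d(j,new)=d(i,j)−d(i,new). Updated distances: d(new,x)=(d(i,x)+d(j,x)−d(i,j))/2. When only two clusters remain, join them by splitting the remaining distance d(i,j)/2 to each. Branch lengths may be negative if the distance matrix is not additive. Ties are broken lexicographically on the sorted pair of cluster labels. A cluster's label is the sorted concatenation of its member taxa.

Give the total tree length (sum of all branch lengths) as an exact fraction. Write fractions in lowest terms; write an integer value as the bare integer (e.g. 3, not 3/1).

1. join G+H (d=37, Q=-289) ⇒ GH; edges |G|=155/8, |H|=141/8
  updated: d(A,GH)=63/2, d(F,GH)=71/2, d(GH,Q)=37/2, d(GH,T)=22
2. join A+Q (d=7, Q=-165) ⇒ AQ; edges |A|=-1, |Q|=8
  updated: d(AQ,F)=32, d(AQ,GH)=43/2, d(AQ,T)=22
3. join AQ+F (d=32, Q=-116) ⇒ AFQ; edges |AQ|=35/4, |F|=93/4
  updated: d(AFQ,GH)=25/2, d(AFQ,T)=27/2
4. join AFQ+GH (d=25/2, Q=-48) ⇒ AFGHQ; edges |AFQ|=2, |GH|=21/2
  updated: d(AFGHQ,T)=23/2
5. join AFGHQ+T (d=23/2) ⇒ AFGHQT; edges |AFGHQ|=23/4, |T|=23/4
final tree: ((((A:-1,Q:8):35/4,F:93/4):2,(G:155/8,H:141/8):21/2):23/4,T:23/4)
total length: 100

100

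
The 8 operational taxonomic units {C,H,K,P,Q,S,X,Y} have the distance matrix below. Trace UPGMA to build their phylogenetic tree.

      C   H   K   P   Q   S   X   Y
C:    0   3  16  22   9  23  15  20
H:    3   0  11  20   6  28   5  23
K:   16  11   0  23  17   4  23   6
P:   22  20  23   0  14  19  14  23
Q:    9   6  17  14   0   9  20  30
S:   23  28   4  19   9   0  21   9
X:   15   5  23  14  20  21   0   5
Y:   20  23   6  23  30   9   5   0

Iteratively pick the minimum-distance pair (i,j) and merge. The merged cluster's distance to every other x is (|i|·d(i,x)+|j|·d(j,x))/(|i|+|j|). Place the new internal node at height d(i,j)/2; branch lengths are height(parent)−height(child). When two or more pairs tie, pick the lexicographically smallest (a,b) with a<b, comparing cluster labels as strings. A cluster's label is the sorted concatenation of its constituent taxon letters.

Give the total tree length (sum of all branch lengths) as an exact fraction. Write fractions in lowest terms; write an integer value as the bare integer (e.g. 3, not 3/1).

1909/42

iteration 1: select C,H (d=3); attach at lengths (3/2, 3/2); label the merged cluster CH
  updated: d(CH,K)=27/2, d(CH,P)=21, d(CH,Q)=15/2, d(CH,S)=51/2, d(CH,X)=10, d(CH,Y)=43/2
iteration 2: select K,S (d=4); attach at lengths (2, 2); label the merged cluster KS
  updated: d(CH,KS)=39/2, d(KS,P)=21, d(KS,Q)=13, d(KS,X)=22, d(KS,Y)=15/2
iteration 3: select X,Y (d=5); attach at lengths (5/2, 5/2); label the merged cluster XY
  updated: d(CH,XY)=63/4, d(KS,XY)=59/4, d(P,XY)=37/2, d(Q,XY)=25
iteration 4: select CH,Q (d=15/2); attach at lengths (9/4, 15/4); label the merged cluster CHQ
  updated: d(CHQ,KS)=52/3, d(CHQ,P)=56/3, d(CHQ,XY)=113/6
iteration 5: select KS,XY (d=59/4); attach at lengths (43/8, 39/8); label the merged cluster KSXY
  updated: d(CHQ,KSXY)=217/12, d(KSXY,P)=79/4
iteration 6: select CHQ,KSXY (d=217/12); attach at lengths (127/24, 5/3); label the merged cluster CHKQSXY
  updated: d(CHKQSXY,P)=135/7
iteration 7: select CHKQSXY,P (d=135/7); attach at lengths (101/168, 135/14); label the merged cluster CHKPQSXY
final tree: ((((C:3/2,H:3/2):9/4,Q:15/4):127/24,((K:2,S:2):43/8,(X:5/2,Y:5/2):39/8):5/3):101/168,P:135/14)
total length: 1909/42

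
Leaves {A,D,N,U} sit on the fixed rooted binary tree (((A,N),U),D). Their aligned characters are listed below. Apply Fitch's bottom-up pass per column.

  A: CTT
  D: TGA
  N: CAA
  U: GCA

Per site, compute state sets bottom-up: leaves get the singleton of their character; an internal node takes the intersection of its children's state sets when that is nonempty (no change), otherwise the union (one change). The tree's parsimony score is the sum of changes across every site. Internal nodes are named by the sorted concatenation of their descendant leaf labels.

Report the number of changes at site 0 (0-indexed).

[col 0] AN: children A:{C}, N:{C} ∩→ {C}; cost 0
[col 0] ANU: children AN:{C}, U:{G} ∪→ {C,G}; cost 1
[col 0] ADNU: children ANU:{C,G}, D:{T} ∪→ {C,G,T}; cost 1
[col 1] AN: children A:{T}, N:{A} ∪→ {A,T}; cost 1
[col 1] ANU: children AN:{A,T}, U:{C} ∪→ {A,C,T}; cost 1
[col 1] ADNU: children ANU:{A,C,T}, D:{G} ∪→ {A,C,G,T}; cost 1
[col 2] AN: children A:{T}, N:{A} ∪→ {A,T}; cost 1
[col 2] ANU: children AN:{A,T}, U:{A} ∩→ {A}; cost 0
[col 2] ADNU: children ANU:{A}, D:{A} ∩→ {A}; cost 0
per-site changes: [2, 3, 1]; total = 6

2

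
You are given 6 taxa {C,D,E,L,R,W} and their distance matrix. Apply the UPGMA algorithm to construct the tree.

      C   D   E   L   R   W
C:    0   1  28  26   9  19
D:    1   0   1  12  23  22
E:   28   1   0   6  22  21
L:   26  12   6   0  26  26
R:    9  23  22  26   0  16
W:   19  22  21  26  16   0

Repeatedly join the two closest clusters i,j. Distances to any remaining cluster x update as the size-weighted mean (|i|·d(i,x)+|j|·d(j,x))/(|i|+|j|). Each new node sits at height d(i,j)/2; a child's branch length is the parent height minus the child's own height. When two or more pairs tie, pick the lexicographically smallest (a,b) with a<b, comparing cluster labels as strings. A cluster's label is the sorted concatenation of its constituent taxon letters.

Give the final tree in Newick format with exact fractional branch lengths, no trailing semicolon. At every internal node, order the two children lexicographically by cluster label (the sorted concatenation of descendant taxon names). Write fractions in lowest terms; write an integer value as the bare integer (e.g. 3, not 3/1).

1. join C+D (d=1) ⇒ CD; edges |C|=1/2, |D|=1/2
  updated: d(CD,E)=29/2, d(CD,L)=19, d(CD,R)=16, d(CD,W)=41/2
2. join E+L (d=6) ⇒ EL; edges |E|=3, |L|=3
  updated: d(CD,EL)=67/4, d(EL,R)=24, d(EL,W)=47/2
3. join CD+R (d=16) ⇒ CDR; edges |CD|=15/2, |R|=8
  updated: d(CDR,EL)=115/6, d(CDR,W)=19
4. join CDR+W (d=19) ⇒ CDRW; edges |CDR|=3/2, |W|=19/2
  updated: d(CDRW,EL)=81/4
5. join CDRW+EL (d=81/4) ⇒ CDELRW; edges |CDRW|=5/8, |EL|=57/8
final tree: ((((C:1/2,D:1/2):15/2,R:8):3/2,W:19/2):5/8,(E:3,L:3):57/8)
total length: 165/4

((((C:1/2,D:1/2):15/2,R:8):3/2,W:19/2):5/8,(E:3,L:3):57/8)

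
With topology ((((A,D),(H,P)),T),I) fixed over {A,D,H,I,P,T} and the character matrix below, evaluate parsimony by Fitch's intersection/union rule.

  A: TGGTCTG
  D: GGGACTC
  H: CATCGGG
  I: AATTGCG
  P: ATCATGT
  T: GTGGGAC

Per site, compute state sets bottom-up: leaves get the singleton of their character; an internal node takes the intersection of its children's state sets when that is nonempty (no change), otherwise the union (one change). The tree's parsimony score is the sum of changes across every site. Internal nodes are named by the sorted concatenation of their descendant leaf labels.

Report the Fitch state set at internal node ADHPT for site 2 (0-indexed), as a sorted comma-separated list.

[col 0] AD: children A:{T}, D:{G} ∪→ {G,T}; cost 1
[col 0] HP: children H:{C}, P:{A} ∪→ {A,C}; cost 1
[col 0] ADHP: children AD:{G,T}, HP:{A,C} ∪→ {A,C,G,T}; cost 1
[col 0] ADHPT: children ADHP:{A,C,G,T}, T:{G} ∩→ {G}; cost 0
[col 0] ADHIPT: children ADHPT:{G}, I:{A} ∪→ {A,G}; cost 1
[col 1] AD: children A:{G}, D:{G} ∩→ {G}; cost 0
[col 1] HP: children H:{A}, P:{T} ∪→ {A,T}; cost 1
[col 1] ADHP: children AD:{G}, HP:{A,T} ∪→ {A,G,T}; cost 1
[col 1] ADHPT: children ADHP:{A,G,T}, T:{T} ∩→ {T}; cost 0
[col 1] ADHIPT: children ADHPT:{T}, I:{A} ∪→ {A,T}; cost 1
[col 2] AD: children A:{G}, D:{G} ∩→ {G}; cost 0
[col 2] HP: children H:{T}, P:{C} ∪→ {C,T}; cost 1
[col 2] ADHP: children AD:{G}, HP:{C,T} ∪→ {C,G,T}; cost 1
[col 2] ADHPT: children ADHP:{C,G,T}, T:{G} ∩→ {G}; cost 0
[col 2] ADHIPT: children ADHPT:{G}, I:{T} ∪→ {G,T}; cost 1
[col 3] AD: children A:{T}, D:{A} ∪→ {A,T}; cost 1
[col 3] HP: children H:{C}, P:{A} ∪→ {A,C}; cost 1
[col 3] ADHP: children AD:{A,T}, HP:{A,C} ∩→ {A}; cost 0
[col 3] ADHPT: children ADHP:{A}, T:{G} ∪→ {A,G}; cost 1
[col 3] ADHIPT: children ADHPT:{A,G}, I:{T} ∪→ {A,G,T}; cost 1
[col 4] AD: children A:{C}, D:{C} ∩→ {C}; cost 0
[col 4] HP: children H:{G}, P:{T} ∪→ {G,T}; cost 1
[col 4] ADHP: children AD:{C}, HP:{G,T} ∪→ {C,G,T}; cost 1
[col 4] ADHPT: children ADHP:{C,G,T}, T:{G} ∩→ {G}; cost 0
[col 4] ADHIPT: children ADHPT:{G}, I:{G} ∩→ {G}; cost 0
[col 5] AD: children A:{T}, D:{T} ∩→ {T}; cost 0
[col 5] HP: children H:{G}, P:{G} ∩→ {G}; cost 0
[col 5] ADHP: children AD:{T}, HP:{G} ∪→ {G,T}; cost 1
[col 5] ADHPT: children ADHP:{G,T}, T:{A} ∪→ {A,G,T}; cost 1
[col 5] ADHIPT: children ADHPT:{A,G,T}, I:{C} ∪→ {A,C,G,T}; cost 1
[col 6] AD: children A:{G}, D:{C} ∪→ {C,G}; cost 1
[col 6] HP: children H:{G}, P:{T} ∪→ {G,T}; cost 1
[col 6] ADHP: children AD:{C,G}, HP:{G,T} ∩→ {G}; cost 0
[col 6] ADHPT: children ADHP:{G}, T:{C} ∪→ {C,G}; cost 1
[col 6] ADHIPT: children ADHPT:{C,G}, I:{G} ∩→ {G}; cost 0
per-site changes: [4, 3, 3, 4, 2, 3, 3]; total = 22

G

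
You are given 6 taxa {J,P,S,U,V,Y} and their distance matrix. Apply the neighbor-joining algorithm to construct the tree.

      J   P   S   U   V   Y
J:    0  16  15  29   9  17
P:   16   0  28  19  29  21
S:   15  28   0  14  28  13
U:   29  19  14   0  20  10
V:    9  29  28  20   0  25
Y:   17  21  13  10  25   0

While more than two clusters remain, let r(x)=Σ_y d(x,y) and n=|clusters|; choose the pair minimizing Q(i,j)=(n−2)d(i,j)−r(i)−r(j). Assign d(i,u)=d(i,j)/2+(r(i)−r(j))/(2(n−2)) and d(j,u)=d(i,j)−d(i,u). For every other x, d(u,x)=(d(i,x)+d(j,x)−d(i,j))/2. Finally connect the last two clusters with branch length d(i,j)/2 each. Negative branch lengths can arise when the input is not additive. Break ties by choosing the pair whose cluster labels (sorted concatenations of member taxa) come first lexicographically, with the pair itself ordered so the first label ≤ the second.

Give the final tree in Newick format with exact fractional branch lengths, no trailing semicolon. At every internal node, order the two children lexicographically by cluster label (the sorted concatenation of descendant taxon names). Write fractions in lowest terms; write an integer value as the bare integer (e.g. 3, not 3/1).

(((((J:11/8,V:61/8):79/12,P:137/12):81/16,S:135/16):1/16,U:87/16):73/32,Y:73/32)

iteration 1: select J,V (d=9, Q=-161); attach at lengths (11/8, 61/8); label the merged cluster JV
  updated: d(JV,P)=18, d(JV,S)=17, d(JV,U)=20, d(JV,Y)=33/2
iteration 2: select JV,P (d=18, Q=-207/2); attach at lengths (79/12, 137/12); label the merged cluster JPV
  updated: d(JPV,S)=27/2, d(JPV,U)=21/2, d(JPV,Y)=39/4
iteration 3: select JPV,S (d=27/2, Q=-189/4); attach at lengths (81/16, 135/16); label the merged cluster JPSV
  updated: d(JPSV,U)=11/2, d(JPSV,Y)=37/8
iteration 4: select JPSV,U (d=11/2, Q=-161/8); attach at lengths (1/16, 87/16); label the merged cluster JPSUV
  updated: d(JPSUV,Y)=73/16
iteration 5: select JPSUV,Y (d=73/16); attach at lengths (73/32, 73/32); label the merged cluster JPSUVY
final tree: (((((J:11/8,V:61/8):79/12,P:137/12):81/16,S:135/16):1/16,U:87/16):73/32,Y:73/32)
total length: 809/16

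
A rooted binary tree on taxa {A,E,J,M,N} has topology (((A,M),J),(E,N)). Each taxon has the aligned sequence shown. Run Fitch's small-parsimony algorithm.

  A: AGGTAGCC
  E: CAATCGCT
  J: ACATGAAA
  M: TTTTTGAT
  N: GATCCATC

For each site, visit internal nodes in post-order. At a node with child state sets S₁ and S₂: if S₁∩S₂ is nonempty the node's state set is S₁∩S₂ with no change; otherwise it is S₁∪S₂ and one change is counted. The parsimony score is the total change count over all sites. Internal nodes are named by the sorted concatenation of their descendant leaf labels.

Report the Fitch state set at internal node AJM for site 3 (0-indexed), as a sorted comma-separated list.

AM@0: {A} ∪ {T} = {A,T} (union, +1)
AJM@0: {A,T} ∩ {A} = {A} (intersection, +0)
EN@0: {C} ∪ {G} = {C,G} (union, +1)
AEJMN@0: {A} ∪ {C,G} = {A,C,G} (union, +1)
AM@1: {G} ∪ {T} = {G,T} (union, +1)
AJM@1: {G,T} ∪ {C} = {C,G,T} (union, +1)
EN@1: {A} ∩ {A} = {A} (intersection, +0)
AEJMN@1: {C,G,T} ∪ {A} = {A,C,G,T} (union, +1)
AM@2: {G} ∪ {T} = {G,T} (union, +1)
AJM@2: {G,T} ∪ {A} = {A,G,T} (union, +1)
EN@2: {A} ∪ {T} = {A,T} (union, +1)
AEJMN@2: {A,G,T} ∩ {A,T} = {A,T} (intersection, +0)
AM@3: {T} ∩ {T} = {T} (intersection, +0)
AJM@3: {T} ∩ {T} = {T} (intersection, +0)
EN@3: {T} ∪ {C} = {C,T} (union, +1)
AEJMN@3: {T} ∩ {C,T} = {T} (intersection, +0)
AM@4: {A} ∪ {T} = {A,T} (union, +1)
AJM@4: {A,T} ∪ {G} = {A,G,T} (union, +1)
EN@4: {C} ∩ {C} = {C} (intersection, +0)
AEJMN@4: {A,G,T} ∪ {C} = {A,C,G,T} (union, +1)
AM@5: {G} ∩ {G} = {G} (intersection, +0)
AJM@5: {G} ∪ {A} = {A,G} (union, +1)
EN@5: {G} ∪ {A} = {A,G} (union, +1)
AEJMN@5: {A,G} ∩ {A,G} = {A,G} (intersection, +0)
AM@6: {C} ∪ {A} = {A,C} (union, +1)
AJM@6: {A,C} ∩ {A} = {A} (intersection, +0)
EN@6: {C} ∪ {T} = {C,T} (union, +1)
AEJMN@6: {A} ∪ {C,T} = {A,C,T} (union, +1)
AM@7: {C} ∪ {T} = {C,T} (union, +1)
AJM@7: {C,T} ∪ {A} = {A,C,T} (union, +1)
EN@7: {T} ∪ {C} = {C,T} (union, +1)
AEJMN@7: {A,C,T} ∩ {C,T} = {C,T} (intersection, +0)
per-site changes: [3, 3, 3, 1, 3, 2, 3, 3]; total = 21

T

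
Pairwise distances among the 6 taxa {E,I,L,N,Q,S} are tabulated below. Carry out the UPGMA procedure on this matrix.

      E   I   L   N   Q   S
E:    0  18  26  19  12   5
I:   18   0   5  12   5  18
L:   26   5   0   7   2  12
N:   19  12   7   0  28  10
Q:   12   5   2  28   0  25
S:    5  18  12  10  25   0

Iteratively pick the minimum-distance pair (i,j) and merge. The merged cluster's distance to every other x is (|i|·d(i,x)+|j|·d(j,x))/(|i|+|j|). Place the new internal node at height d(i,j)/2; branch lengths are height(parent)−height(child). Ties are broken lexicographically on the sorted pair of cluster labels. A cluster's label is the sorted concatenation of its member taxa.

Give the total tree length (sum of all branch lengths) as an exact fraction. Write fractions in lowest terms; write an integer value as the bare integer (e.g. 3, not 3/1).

1109/36

iteration 1: select L,Q (d=2); attach at lengths (1, 1); label the merged cluster LQ
  updated: d(E,LQ)=19, d(I,LQ)=5, d(LQ,N)=35/2, d(LQ,S)=37/2
iteration 2: select E,S (d=5); attach at lengths (5/2, 5/2); label the merged cluster ES
  updated: d(ES,I)=18, d(ES,LQ)=75/4, d(ES,N)=29/2
iteration 3: select I,LQ (d=5); attach at lengths (5/2, 3/2); label the merged cluster ILQ
  updated: d(ES,ILQ)=37/2, d(ILQ,N)=47/3
iteration 4: select ES,N (d=29/2); attach at lengths (19/4, 29/4); label the merged cluster ENS
  updated: d(ENS,ILQ)=158/9
iteration 5: select ENS,ILQ (d=158/9); attach at lengths (55/36, 113/18); label the merged cluster EILNQS
final tree: (((E:5/2,S:5/2):19/4,N:29/4):55/36,(I:5/2,(L:1,Q:1):3/2):113/18)
total length: 1109/36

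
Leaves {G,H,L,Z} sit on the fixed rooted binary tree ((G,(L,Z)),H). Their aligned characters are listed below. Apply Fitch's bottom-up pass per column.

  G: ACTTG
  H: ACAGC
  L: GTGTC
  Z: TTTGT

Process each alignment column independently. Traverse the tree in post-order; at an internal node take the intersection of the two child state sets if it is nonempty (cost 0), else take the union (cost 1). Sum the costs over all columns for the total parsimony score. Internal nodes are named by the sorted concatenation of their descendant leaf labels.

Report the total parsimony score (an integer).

[col 0] LZ: children L:{G}, Z:{T} ∪→ {G,T}; cost 1
[col 0] GLZ: children G:{A}, LZ:{G,T} ∪→ {A,G,T}; cost 1
[col 0] GHLZ: children GLZ:{A,G,T}, H:{A} ∩→ {A}; cost 0
[col 1] LZ: children L:{T}, Z:{T} ∩→ {T}; cost 0
[col 1] GLZ: children G:{C}, LZ:{T} ∪→ {C,T}; cost 1
[col 1] GHLZ: children GLZ:{C,T}, H:{C} ∩→ {C}; cost 0
[col 2] LZ: children L:{G}, Z:{T} ∪→ {G,T}; cost 1
[col 2] GLZ: children G:{T}, LZ:{G,T} ∩→ {T}; cost 0
[col 2] GHLZ: children GLZ:{T}, H:{A} ∪→ {A,T}; cost 1
[col 3] LZ: children L:{T}, Z:{G} ∪→ {G,T}; cost 1
[col 3] GLZ: children G:{T}, LZ:{G,T} ∩→ {T}; cost 0
[col 3] GHLZ: children GLZ:{T}, H:{G} ∪→ {G,T}; cost 1
[col 4] LZ: children L:{C}, Z:{T} ∪→ {C,T}; cost 1
[col 4] GLZ: children G:{G}, LZ:{C,T} ∪→ {C,G,T}; cost 1
[col 4] GHLZ: children GLZ:{C,G,T}, H:{C} ∩→ {C}; cost 0
per-site changes: [2, 1, 2, 2, 2]; total = 9

9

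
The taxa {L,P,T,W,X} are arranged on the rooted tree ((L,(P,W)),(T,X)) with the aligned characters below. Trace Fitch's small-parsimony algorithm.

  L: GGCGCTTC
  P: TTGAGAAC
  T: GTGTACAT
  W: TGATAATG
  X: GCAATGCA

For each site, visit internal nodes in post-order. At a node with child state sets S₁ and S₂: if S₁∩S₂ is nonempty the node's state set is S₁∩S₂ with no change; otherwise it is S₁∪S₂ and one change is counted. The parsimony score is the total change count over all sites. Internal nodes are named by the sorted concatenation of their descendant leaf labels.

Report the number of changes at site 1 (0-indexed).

[col 0] PW: children P:{T}, W:{T} ∩→ {T}; cost 0
[col 0] LPW: children L:{G}, PW:{T} ∪→ {G,T}; cost 1
[col 0] TX: children T:{G}, X:{G} ∩→ {G}; cost 0
[col 0] LPTWX: children LPW:{G,T}, TX:{G} ∩→ {G}; cost 0
[col 1] PW: children P:{T}, W:{G} ∪→ {G,T}; cost 1
[col 1] LPW: children L:{G}, PW:{G,T} ∩→ {G}; cost 0
[col 1] TX: children T:{T}, X:{C} ∪→ {C,T}; cost 1
[col 1] LPTWX: children LPW:{G}, TX:{C,T} ∪→ {C,G,T}; cost 1
[col 2] PW: children P:{G}, W:{A} ∪→ {A,G}; cost 1
[col 2] LPW: children L:{C}, PW:{A,G} ∪→ {A,C,G}; cost 1
[col 2] TX: children T:{G}, X:{A} ∪→ {A,G}; cost 1
[col 2] LPTWX: children LPW:{A,C,G}, TX:{A,G} ∩→ {A,G}; cost 0
[col 3] PW: children P:{A}, W:{T} ∪→ {A,T}; cost 1
[col 3] LPW: children L:{G}, PW:{A,T} ∪→ {A,G,T}; cost 1
[col 3] TX: children T:{T}, X:{A} ∪→ {A,T}; cost 1
[col 3] LPTWX: children LPW:{A,G,T}, TX:{A,T} ∩→ {A,T}; cost 0
[col 4] PW: children P:{G}, W:{A} ∪→ {A,G}; cost 1
[col 4] LPW: children L:{C}, PW:{A,G} ∪→ {A,C,G}; cost 1
[col 4] TX: children T:{A}, X:{T} ∪→ {A,T}; cost 1
[col 4] LPTWX: children LPW:{A,C,G}, TX:{A,T} ∩→ {A}; cost 0
[col 5] PW: children P:{A}, W:{A} ∩→ {A}; cost 0
[col 5] LPW: children L:{T}, PW:{A} ∪→ {A,T}; cost 1
[col 5] TX: children T:{C}, X:{G} ∪→ {C,G}; cost 1
[col 5] LPTWX: children LPW:{A,T}, TX:{C,G} ∪→ {A,C,G,T}; cost 1
[col 6] PW: children P:{A}, W:{T} ∪→ {A,T}; cost 1
[col 6] LPW: children L:{T}, PW:{A,T} ∩→ {T}; cost 0
[col 6] TX: children T:{A}, X:{C} ∪→ {A,C}; cost 1
[col 6] LPTWX: children LPW:{T}, TX:{A,C} ∪→ {A,C,T}; cost 1
[col 7] PW: children P:{C}, W:{G} ∪→ {C,G}; cost 1
[col 7] LPW: children L:{C}, PW:{C,G} ∩→ {C}; cost 0
[col 7] TX: children T:{T}, X:{A} ∪→ {A,T}; cost 1
[col 7] LPTWX: children LPW:{C}, TX:{A,T} ∪→ {A,C,T}; cost 1
per-site changes: [1, 3, 3, 3, 3, 3, 3, 3]; total = 22

3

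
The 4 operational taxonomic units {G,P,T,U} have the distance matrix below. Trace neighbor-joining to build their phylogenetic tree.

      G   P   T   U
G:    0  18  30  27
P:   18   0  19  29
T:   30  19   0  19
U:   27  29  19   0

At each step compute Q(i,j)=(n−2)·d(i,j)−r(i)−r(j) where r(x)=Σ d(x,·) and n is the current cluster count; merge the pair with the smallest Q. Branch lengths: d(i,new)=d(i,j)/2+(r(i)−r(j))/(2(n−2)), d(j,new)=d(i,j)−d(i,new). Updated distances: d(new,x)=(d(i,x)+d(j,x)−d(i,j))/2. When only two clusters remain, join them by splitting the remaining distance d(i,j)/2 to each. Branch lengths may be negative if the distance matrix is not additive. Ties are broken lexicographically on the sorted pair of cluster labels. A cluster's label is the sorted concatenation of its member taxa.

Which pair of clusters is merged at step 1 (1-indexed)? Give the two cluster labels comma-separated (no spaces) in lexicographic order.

G,P

step 1: merge (G,P) at d=18, Q=-105; branch lengths G→45/4, P→27/4; new cluster GP
  updated: d(GP,T)=31/2, d(GP,U)=19
step 2: merge (GP,T) at d=31/2, Q=-107/2; branch lengths GP→31/4, T→31/4; new cluster GPT
  updated: d(GPT,U)=45/4
step 3: merge (GPT,U) at d=45/4; branch lengths GPT→45/8, U→45/8; new cluster GPTU
final tree: (((G:45/4,P:27/4):31/4,T:31/4):45/8,U:45/8)
total length: 179/4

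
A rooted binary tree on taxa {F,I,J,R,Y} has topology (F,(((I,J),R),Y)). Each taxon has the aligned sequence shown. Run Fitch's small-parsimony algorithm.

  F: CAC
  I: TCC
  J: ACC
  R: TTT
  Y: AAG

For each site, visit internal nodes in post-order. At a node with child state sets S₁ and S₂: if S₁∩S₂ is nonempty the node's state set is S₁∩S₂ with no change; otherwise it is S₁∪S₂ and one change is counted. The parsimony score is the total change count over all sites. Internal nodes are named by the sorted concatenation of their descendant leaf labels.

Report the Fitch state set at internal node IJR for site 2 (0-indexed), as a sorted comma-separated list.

IJ@0: {T} ∪ {A} = {A,T} (union, +1)
IJR@0: {A,T} ∩ {T} = {T} (intersection, +0)
IJRY@0: {T} ∪ {A} = {A,T} (union, +1)
FIJRY@0: {C} ∪ {A,T} = {A,C,T} (union, +1)
IJ@1: {C} ∩ {C} = {C} (intersection, +0)
IJR@1: {C} ∪ {T} = {C,T} (union, +1)
IJRY@1: {C,T} ∪ {A} = {A,C,T} (union, +1)
FIJRY@1: {A} ∩ {A,C,T} = {A} (intersection, +0)
IJ@2: {C} ∩ {C} = {C} (intersection, +0)
IJR@2: {C} ∪ {T} = {C,T} (union, +1)
IJRY@2: {C,T} ∪ {G} = {C,G,T} (union, +1)
FIJRY@2: {C} ∩ {C,G,T} = {C} (intersection, +0)
per-site changes: [3, 2, 2]; total = 7

C,T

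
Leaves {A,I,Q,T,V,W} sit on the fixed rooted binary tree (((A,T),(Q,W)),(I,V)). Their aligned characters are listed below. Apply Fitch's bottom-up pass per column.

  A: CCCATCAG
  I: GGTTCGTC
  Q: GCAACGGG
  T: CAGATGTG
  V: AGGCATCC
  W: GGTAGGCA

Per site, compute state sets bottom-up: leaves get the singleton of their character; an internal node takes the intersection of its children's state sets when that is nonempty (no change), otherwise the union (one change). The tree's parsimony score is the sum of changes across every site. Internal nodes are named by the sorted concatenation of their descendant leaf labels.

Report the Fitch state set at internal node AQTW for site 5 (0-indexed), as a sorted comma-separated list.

G

site 0, node AT: A={C} ∩ T={C} → {C} (+0)
site 0, node QW: Q={G} ∩ W={G} → {G} (+0)
site 0, node AQTW: AT={C} ∪ QW={G} → {C,G} (+1)
site 0, node IV: I={G} ∪ V={A} → {A,G} (+1)
site 0, node AIQTVW: AQTW={C,G} ∩ IV={A,G} → {G} (+0)
site 1, node AT: A={C} ∪ T={A} → {A,C} (+1)
site 1, node QW: Q={C} ∪ W={G} → {C,G} (+1)
site 1, node AQTW: AT={A,C} ∩ QW={C,G} → {C} (+0)
site 1, node IV: I={G} ∩ V={G} → {G} (+0)
site 1, node AIQTVW: AQTW={C} ∪ IV={G} → {C,G} (+1)
site 2, node AT: A={C} ∪ T={G} → {C,G} (+1)
site 2, node QW: Q={A} ∪ W={T} → {A,T} (+1)
site 2, node AQTW: AT={C,G} ∪ QW={A,T} → {A,C,G,T} (+1)
site 2, node IV: I={T} ∪ V={G} → {G,T} (+1)
site 2, node AIQTVW: AQTW={A,C,G,T} ∩ IV={G,T} → {G,T} (+0)
site 3, node AT: A={A} ∩ T={A} → {A} (+0)
site 3, node QW: Q={A} ∩ W={A} → {A} (+0)
site 3, node AQTW: AT={A} ∩ QW={A} → {A} (+0)
site 3, node IV: I={T} ∪ V={C} → {C,T} (+1)
site 3, node AIQTVW: AQTW={A} ∪ IV={C,T} → {A,C,T} (+1)
site 4, node AT: A={T} ∩ T={T} → {T} (+0)
site 4, node QW: Q={C} ∪ W={G} → {C,G} (+1)
site 4, node AQTW: AT={T} ∪ QW={C,G} → {C,G,T} (+1)
site 4, node IV: I={C} ∪ V={A} → {A,C} (+1)
site 4, node AIQTVW: AQTW={C,G,T} ∩ IV={A,C} → {C} (+0)
site 5, node AT: A={C} ∪ T={G} → {C,G} (+1)
site 5, node QW: Q={G} ∩ W={G} → {G} (+0)
site 5, node AQTW: AT={C,G} ∩ QW={G} → {G} (+0)
site 5, node IV: I={G} ∪ V={T} → {G,T} (+1)
site 5, node AIQTVW: AQTW={G} ∩ IV={G,T} → {G} (+0)
site 6, node AT: A={A} ∪ T={T} → {A,T} (+1)
site 6, node QW: Q={G} ∪ W={C} → {C,G} (+1)
site 6, node AQTW: AT={A,T} ∪ QW={C,G} → {A,C,G,T} (+1)
site 6, node IV: I={T} ∪ V={C} → {C,T} (+1)
site 6, node AIQTVW: AQTW={A,C,G,T} ∩ IV={C,T} → {C,T} (+0)
site 7, node AT: A={G} ∩ T={G} → {G} (+0)
site 7, node QW: Q={G} ∪ W={A} → {A,G} (+1)
site 7, node AQTW: AT={G} ∩ QW={A,G} → {G} (+0)
site 7, node IV: I={C} ∩ V={C} → {C} (+0)
site 7, node AIQTVW: AQTW={G} ∪ IV={C} → {C,G} (+1)
per-site changes: [2, 3, 4, 2, 3, 2, 4, 2]; total = 22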